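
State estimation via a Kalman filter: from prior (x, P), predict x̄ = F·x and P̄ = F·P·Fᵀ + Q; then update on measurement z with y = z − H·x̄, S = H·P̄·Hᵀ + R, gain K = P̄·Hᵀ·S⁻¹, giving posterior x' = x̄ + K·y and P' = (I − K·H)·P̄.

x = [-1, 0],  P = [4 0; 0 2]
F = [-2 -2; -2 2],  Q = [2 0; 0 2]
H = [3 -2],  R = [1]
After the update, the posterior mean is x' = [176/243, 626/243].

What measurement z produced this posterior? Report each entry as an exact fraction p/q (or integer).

z = [-3]

x̄ = F·x = [2, 2]
P̄ = F·P·Fᵀ + Q = [26 8; 8 26]
S = H·P̄·Hᵀ + R = [243]
K = P̄·Hᵀ·S⁻¹ = [62/243; -28/243]
x' − x̄ = [-310/243, 140/243] = K·y
y = (KᵀK)⁻¹·Kᵀ·(x' − x̄) = [-5]
z = y + H·x̄ = [-5] + [2] = [-3]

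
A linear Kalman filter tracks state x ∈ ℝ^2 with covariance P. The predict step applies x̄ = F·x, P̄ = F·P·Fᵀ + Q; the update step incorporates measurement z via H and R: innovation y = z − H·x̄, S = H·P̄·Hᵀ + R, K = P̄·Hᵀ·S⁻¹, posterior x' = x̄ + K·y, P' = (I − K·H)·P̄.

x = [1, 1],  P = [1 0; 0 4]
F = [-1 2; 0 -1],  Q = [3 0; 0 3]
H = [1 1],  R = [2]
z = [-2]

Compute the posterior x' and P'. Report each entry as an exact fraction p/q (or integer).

x' = [-11/13, -11/13]
P' = [116/13 -92/13; -92/13 90/13]

x̄ = F·x = [1, -1]
P̄ = F·P·Fᵀ + Q = [20 -8; -8 7]
y = z − H·x̄ = [-2]
S = H·P̄·Hᵀ + R = [13]
K = P̄·Hᵀ·S⁻¹ = [12/13; -1/13]
x' = x̄ + K·y = [-11/13, -11/13]
P' = (I − K·H)·P̄ = [116/13 -92/13; -92/13 90/13]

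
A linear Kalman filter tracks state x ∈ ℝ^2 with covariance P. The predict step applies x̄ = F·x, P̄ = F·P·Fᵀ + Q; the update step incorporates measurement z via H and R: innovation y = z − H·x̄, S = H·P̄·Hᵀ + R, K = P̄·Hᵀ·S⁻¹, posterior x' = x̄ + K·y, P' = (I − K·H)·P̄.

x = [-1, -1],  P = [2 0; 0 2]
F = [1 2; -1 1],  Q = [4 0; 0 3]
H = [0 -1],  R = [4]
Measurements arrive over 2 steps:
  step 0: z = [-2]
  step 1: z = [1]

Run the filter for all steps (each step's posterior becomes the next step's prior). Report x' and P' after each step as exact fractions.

step 0: x̄ = F·x = [-3, 0]
step 0: P̄ = F·P·Fᵀ + Q = [14 2; 2 7]
step 0: y = z − H·x̄ = [-2]
step 0: S = H·P̄·Hᵀ + R = [11]
step 0: K = P̄·Hᵀ·S⁻¹ = [-2/11; -7/11]
step 0: x' = x̄ + K·y = [-29/11, 14/11]
step 0: P' = (I − K·H)·P̄ = [150/11 8/11; 8/11 28/11]
step 1: x̄ = F·x = [-1/11, 43/11]
step 1: P̄ = F·P·Fᵀ + Q = [338/11 -102/11; -102/11 195/11]
step 1: y = z − H·x̄ = [54/11]
step 1: S = H·P̄·Hᵀ + R = [239/11]
step 1: K = P̄·Hᵀ·S⁻¹ = [102/239; -195/239]
step 1: x' = x̄ + K·y = [479/239, -23/239]
step 1: P' = (I − K·H)·P̄ = [6398/239 -408/239; -408/239 780/239]

step 0: x' = [-29/11, 14/11], P' = [150/11 8/11; 8/11 28/11]
step 1: x' = [479/239, -23/239], P' = [6398/239 -408/239; -408/239 780/239]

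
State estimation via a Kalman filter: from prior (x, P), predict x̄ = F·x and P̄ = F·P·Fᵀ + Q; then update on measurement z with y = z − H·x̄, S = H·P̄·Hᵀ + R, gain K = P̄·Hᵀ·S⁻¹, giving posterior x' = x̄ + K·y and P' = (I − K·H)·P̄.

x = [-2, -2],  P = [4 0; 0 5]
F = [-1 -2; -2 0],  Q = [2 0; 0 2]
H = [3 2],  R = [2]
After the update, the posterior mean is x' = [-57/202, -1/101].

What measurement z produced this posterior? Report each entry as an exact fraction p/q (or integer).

x̄ = F·x = [6, 4]
P̄ = F·P·Fᵀ + Q = [26 8; 8 18]
S = H·P̄·Hᵀ + R = [404]
K = P̄·Hᵀ·S⁻¹ = [47/202; 15/101]
x' − x̄ = [-1269/202, -405/101] = K·y
y = (KᵀK)⁻¹·Kᵀ·(x' − x̄) = [-27]
z = y + H·x̄ = [-27] + [26] = [-1]

z = [-1]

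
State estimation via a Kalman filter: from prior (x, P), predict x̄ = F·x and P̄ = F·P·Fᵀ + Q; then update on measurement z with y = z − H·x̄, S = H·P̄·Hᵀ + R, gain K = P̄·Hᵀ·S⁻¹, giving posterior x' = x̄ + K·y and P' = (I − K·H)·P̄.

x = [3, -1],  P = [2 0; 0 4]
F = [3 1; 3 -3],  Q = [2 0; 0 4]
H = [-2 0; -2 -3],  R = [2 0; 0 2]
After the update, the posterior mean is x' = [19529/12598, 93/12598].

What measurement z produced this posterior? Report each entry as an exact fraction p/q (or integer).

z = [-3, -3]

x̄ = F·x = [8, 12]
P̄ = F·P·Fᵀ + Q = [24 6; 6 58]
S = H·P̄·Hᵀ + R = [98 132; 132 692]
K = P̄·Hᵀ·S⁻¹ = [-3063/6299 -33/12598; 2031/6299 -4161/12598]
x' − x̄ = [-81255/12598, -151083/12598] = K·y
y = (KᵀK)⁻¹·Kᵀ·(x' − x̄) = [13, 49]
z = y + H·x̄ = [13, 49] + [-16, -52] = [-3, -3]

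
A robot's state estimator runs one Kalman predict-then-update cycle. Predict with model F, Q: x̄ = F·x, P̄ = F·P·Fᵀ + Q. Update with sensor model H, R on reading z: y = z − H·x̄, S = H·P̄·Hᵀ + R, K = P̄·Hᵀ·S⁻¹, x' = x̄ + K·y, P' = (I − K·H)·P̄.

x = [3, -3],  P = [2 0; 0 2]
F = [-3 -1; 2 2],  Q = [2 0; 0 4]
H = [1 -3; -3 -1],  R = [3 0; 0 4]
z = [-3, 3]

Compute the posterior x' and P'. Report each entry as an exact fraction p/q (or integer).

x̄ = F·x = [-6, 0]
P̄ = F·P·Fᵀ + Q = [22 -16; -16 20]
y = z − H·x̄ = [3, -15]
S = H·P̄·Hᵀ + R = [301 -134; -134 126]
K = P̄·Hᵀ·S⁻¹ = [212/1997 -567/1997; -2912/9985 -878/9985]
x' = x̄ + K·y = [-2841/1997, 4434/9985]
P' = (I − K·H)·P̄ = [744/1997 36/1997; 36/1997 2972/9985]

x' = [-2841/1997, 4434/9985]
P' = [744/1997 36/1997; 36/1997 2972/9985]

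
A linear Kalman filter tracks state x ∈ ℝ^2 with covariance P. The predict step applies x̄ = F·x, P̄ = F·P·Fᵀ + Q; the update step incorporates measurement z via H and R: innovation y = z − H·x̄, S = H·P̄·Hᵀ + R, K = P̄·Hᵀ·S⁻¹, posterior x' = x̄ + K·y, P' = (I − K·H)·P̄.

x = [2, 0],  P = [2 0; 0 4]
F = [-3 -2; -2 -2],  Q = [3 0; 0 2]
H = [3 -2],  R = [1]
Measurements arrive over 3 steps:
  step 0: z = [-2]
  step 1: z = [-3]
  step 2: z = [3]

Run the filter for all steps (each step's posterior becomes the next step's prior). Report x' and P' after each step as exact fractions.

step 0: x̄ = F·x = [-6, -4]
step 0: P̄ = F·P·Fᵀ + Q = [37 28; 28 26]
step 0: y = z − H·x̄ = [8]
step 0: S = H·P̄·Hᵀ + R = [102]
step 0: K = P̄·Hᵀ·S⁻¹ = [55/102; 16/51]
step 0: x' = x̄ + K·y = [-86/51, -76/51]
step 0: P' = (I − K·H)·P̄ = [749/102 548/51; 548/51 814/51]
step 1: x̄ = F·x = [410/51, 108/17]
step 1: P̄ = F·P·Fᵀ + Q = [26711/102 3661/17; 3661/17 3080/17]
step 1: y = z − H·x̄ = [-245/17]
step 1: S = H·P̄·Hᵀ + R = [16943/34]
step 1: K = P̄·Hᵀ·S⁻¹ = [12067/16943; 9646/16943]
step 1: x' = x̄ + K·y = [-113095/50829, -31378/16943]
step 1: P' = (I − K·H)·P̄ = [462559/50829 225246/16943; 225246/16943 333046/16943]
step 2: x̄ = F·x = [175851/16943, 414458/50829]
step 2: P̄ = F·P·Fᵀ + Q = [5473642/16943 4509762/16943; 4509762/16943 11354350/50829]
step 2: y = z − H·x̄ = [-601256/50829]
step 2: S = H·P̄·Hᵀ + R = [30905131/50829]
step 2: K = P̄·Hᵀ·S⁻¹ = [22204206/30905131; 17879158/30905131]
step 2: x' = x̄ + K·y = [58110183/30905131, 40506950/30905131]
step 2: P' = (I − K·H)·P̄ = [284564030/30905131 415743942/30905131; 415743942/30905131 614676334/30905131]

step 0: x' = [-86/51, -76/51], P' = [749/102 548/51; 548/51 814/51]
step 1: x' = [-113095/50829, -31378/16943], P' = [462559/50829 225246/16943; 225246/16943 333046/16943]
step 2: x' = [58110183/30905131, 40506950/30905131], P' = [284564030/30905131 415743942/30905131; 415743942/30905131 614676334/30905131]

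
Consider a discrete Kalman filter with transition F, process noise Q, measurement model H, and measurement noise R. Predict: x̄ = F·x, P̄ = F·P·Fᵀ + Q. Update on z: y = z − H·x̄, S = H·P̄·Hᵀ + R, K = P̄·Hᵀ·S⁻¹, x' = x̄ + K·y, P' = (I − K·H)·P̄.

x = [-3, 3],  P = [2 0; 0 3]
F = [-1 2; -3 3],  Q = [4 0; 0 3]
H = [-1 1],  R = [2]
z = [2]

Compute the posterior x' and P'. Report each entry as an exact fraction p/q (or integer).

x' = [69/10, 48/5]
P' = [81/5 84/5; 84/5 96/5]

x̄ = F·x = [9, 18]
P̄ = F·P·Fᵀ + Q = [18 24; 24 48]
y = z − H·x̄ = [-7]
S = H·P̄·Hᵀ + R = [20]
K = P̄·Hᵀ·S⁻¹ = [3/10; 6/5]
x' = x̄ + K·y = [69/10, 48/5]
P' = (I − K·H)·P̄ = [81/5 84/5; 84/5 96/5]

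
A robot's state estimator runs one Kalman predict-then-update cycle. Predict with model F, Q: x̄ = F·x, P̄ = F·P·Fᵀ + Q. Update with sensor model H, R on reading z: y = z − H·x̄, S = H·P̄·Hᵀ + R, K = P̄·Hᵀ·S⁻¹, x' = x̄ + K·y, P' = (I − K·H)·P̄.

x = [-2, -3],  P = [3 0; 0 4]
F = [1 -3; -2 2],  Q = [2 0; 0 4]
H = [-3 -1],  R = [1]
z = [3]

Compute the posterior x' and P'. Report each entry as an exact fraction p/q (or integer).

x̄ = F·x = [7, -2]
P̄ = F·P·Fᵀ + Q = [41 -30; -30 32]
y = z − H·x̄ = [22]
S = H·P̄·Hᵀ + R = [222]
K = P̄·Hᵀ·S⁻¹ = [-31/74; 29/111]
x' = x̄ + K·y = [-82/37, 416/111]
P' = (I − K·H)·P̄ = [151/74 -211/37; -211/37 1870/111]

x' = [-82/37, 416/111]
P' = [151/74 -211/37; -211/37 1870/111]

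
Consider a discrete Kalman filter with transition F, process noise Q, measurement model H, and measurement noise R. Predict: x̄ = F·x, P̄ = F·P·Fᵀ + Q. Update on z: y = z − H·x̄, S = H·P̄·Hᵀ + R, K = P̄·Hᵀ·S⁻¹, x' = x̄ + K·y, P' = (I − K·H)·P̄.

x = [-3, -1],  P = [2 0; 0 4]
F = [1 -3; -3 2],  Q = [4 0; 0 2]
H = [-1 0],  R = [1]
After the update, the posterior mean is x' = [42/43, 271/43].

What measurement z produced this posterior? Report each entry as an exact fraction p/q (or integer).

z = [-1]

x̄ = F·x = [0, 7]
P̄ = F·P·Fᵀ + Q = [42 -30; -30 36]
S = H·P̄·Hᵀ + R = [43]
K = P̄·Hᵀ·S⁻¹ = [-42/43; 30/43]
x' − x̄ = [42/43, -30/43] = K·y
y = (KᵀK)⁻¹·Kᵀ·(x' − x̄) = [-1]
z = y + H·x̄ = [-1] + [0] = [-1]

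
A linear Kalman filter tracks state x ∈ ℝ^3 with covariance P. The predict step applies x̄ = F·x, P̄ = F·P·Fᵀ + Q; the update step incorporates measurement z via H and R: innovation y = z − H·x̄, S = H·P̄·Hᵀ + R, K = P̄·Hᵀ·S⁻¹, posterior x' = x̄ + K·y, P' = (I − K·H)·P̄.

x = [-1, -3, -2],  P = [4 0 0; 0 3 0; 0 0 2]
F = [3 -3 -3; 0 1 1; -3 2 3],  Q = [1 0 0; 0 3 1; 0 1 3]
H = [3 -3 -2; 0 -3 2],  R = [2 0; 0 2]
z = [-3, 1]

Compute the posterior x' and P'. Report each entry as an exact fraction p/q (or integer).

x' = [-50928/210331, 31805/210331, 179433/210331]
P' = [381844/210331 185154/210331 260244/210331; 185154/210331 112666/210331 126160/210331; 260244/210331 126160/210331 227769/210331]

x̄ = F·x = [12, -5, -9]
P̄ = F·P·Fᵀ + Q = [82 -15 -72; -15 8 13; -72 13 69]
y = z − H·x̄ = [-72, 4]
S = H·P̄·Hᵀ + R = [2378 -501; -501 194]
K = P̄·Hᵀ·S⁻¹ = [34791/210331 -17487/210331; -17428/210331 -42839/210331; -26643/210331 38529/210331]
x' = x̄ + K·y = [-50928/210331, 31805/210331, 179433/210331]
P' = (I − K·H)·P̄ = [381844/210331 185154/210331 260244/210331; 185154/210331 112666/210331 126160/210331; 260244/210331 126160/210331 227769/210331]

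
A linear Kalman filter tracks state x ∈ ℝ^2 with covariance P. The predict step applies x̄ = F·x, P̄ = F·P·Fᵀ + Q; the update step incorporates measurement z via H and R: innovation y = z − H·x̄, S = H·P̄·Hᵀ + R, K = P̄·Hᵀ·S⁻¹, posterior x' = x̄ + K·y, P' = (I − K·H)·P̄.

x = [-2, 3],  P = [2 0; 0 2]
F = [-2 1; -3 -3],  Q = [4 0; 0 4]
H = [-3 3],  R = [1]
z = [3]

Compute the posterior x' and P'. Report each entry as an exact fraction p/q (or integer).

x̄ = F·x = [7, -3]
P̄ = F·P·Fᵀ + Q = [14 6; 6 40]
y = z − H·x̄ = [33]
S = H·P̄·Hᵀ + R = [379]
K = P̄·Hᵀ·S⁻¹ = [-24/379; 102/379]
x' = x̄ + K·y = [1861/379, 2229/379]
P' = (I − K·H)·P̄ = [4730/379 4722/379; 4722/379 4756/379]

x' = [1861/379, 2229/379]
P' = [4730/379 4722/379; 4722/379 4756/379]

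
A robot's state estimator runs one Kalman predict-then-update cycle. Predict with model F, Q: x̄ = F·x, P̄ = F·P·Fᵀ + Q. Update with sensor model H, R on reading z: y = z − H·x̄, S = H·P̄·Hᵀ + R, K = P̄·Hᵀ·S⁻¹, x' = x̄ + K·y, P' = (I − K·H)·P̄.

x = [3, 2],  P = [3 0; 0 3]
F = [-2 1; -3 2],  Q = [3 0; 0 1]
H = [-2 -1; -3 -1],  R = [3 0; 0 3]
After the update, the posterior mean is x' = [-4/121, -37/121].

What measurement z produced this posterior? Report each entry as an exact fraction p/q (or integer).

z = [2, -1]

x̄ = F·x = [-4, -5]
P̄ = F·P·Fᵀ + Q = [18 24; 24 40]
S = H·P̄·Hᵀ + R = [211 268; 268 349]
K = P̄·Hᵀ·S⁻¹ = [-12/605 -126/605; -232/605 -16/605]
x' − x̄ = [480/121, 568/121] = K·y
y = (KᵀK)⁻¹·Kᵀ·(x' − x̄) = [-11, -18]
z = y + H·x̄ = [-11, -18] + [13, 17] = [2, -1]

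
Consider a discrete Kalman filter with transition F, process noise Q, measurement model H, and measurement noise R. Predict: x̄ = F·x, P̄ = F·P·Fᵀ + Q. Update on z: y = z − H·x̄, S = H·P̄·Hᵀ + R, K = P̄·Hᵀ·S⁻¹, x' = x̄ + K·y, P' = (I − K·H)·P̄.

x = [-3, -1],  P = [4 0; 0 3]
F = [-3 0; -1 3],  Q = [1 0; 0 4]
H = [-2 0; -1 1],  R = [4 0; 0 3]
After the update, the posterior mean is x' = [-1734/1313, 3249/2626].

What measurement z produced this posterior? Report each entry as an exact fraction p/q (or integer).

z = [3, 3]

x̄ = F·x = [9, 0]
P̄ = F·P·Fᵀ + Q = [37 12; 12 35]
S = H·P̄·Hᵀ + R = [152 50; 50 51]
K = P̄·Hᵀ·S⁻¹ = [-631/1313 -25/1313; -1187/2626 1174/1313]
x' − x̄ = [-13551/1313, 3249/2626] = K·y
y = (KᵀK)⁻¹·Kᵀ·(x' − x̄) = [21, 12]
z = y + H·x̄ = [21, 12] + [-18, -9] = [3, 3]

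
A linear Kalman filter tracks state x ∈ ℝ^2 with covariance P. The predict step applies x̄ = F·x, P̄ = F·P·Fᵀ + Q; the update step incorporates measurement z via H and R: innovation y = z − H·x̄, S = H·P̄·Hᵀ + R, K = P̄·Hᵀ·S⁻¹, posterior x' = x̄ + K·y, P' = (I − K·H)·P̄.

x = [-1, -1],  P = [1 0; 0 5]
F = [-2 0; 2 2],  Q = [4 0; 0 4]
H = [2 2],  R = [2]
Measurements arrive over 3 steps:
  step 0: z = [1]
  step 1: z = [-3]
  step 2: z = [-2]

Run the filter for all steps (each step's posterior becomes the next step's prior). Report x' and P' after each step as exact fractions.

step 0: x̄ = F·x = [2, -4]
step 0: P̄ = F·P·Fᵀ + Q = [8 -4; -4 28]
step 0: y = z − H·x̄ = [5]
step 0: S = H·P̄·Hᵀ + R = [114]
step 0: K = P̄·Hᵀ·S⁻¹ = [4/57; 8/19]
step 0: x' = x̄ + K·y = [134/57, -36/19]
step 0: P' = (I − K·H)·P̄ = [424/57 -140/19; -140/19 148/19]
step 1: x̄ = F·x = [-268/57, 52/57]
step 1: P̄ = F·P·Fᵀ + Q = [1924/57 -16/57; -16/57 340/57]
step 1: y = z − H·x̄ = [87/19]
step 1: S = H·P̄·Hᵀ + R = [3014/19]
step 1: K = P̄·Hᵀ·S⁻¹ = [636/1507; 108/1507]
step 1: x' = x̄ + K·y = [-12520/4521, 5608/4521]
step 1: P' = (I − K·H)·P̄ = [24868/4521 -22960/4521; -22960/4521 23284/4521]
step 2: x̄ = F·x = [25040/4521, -4608/1507]
step 2: P̄ = F·P·Fᵀ + Q = [117556/4521 -2544/1507; -2544/1507 9004/1507]
step 2: y = z − H·x̄ = [-31474/4521]
step 2: S = H·P̄·Hᵀ + R = [526258/4521]
step 2: K = P̄·Hᵀ·S⁻¹ = [109924/263129; 19380/263129]
step 2: x' = x̄ + K·y = [692104/263129, -939496/263129]
step 2: P' = (I − K·H)·P̄ = [1496532/263129 -1386608/263129; -1386608/263129 1405988/263129]

step 0: x' = [134/57, -36/19], P' = [424/57 -140/19; -140/19 148/19]
step 1: x' = [-12520/4521, 5608/4521], P' = [24868/4521 -22960/4521; -22960/4521 23284/4521]
step 2: x' = [692104/263129, -939496/263129], P' = [1496532/263129 -1386608/263129; -1386608/263129 1405988/263129]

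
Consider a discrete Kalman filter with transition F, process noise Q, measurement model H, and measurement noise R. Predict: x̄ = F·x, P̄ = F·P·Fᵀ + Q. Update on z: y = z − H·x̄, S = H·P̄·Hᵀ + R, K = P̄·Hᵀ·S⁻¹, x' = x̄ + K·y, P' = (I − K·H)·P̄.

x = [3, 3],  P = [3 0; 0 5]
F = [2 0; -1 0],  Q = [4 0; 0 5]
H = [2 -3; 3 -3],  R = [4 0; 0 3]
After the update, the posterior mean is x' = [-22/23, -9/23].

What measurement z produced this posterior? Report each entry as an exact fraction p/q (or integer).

z = [1, -3]

x̄ = F·x = [6, -3]
P̄ = F·P·Fᵀ + Q = [16 -6; -6 8]
S = H·P̄·Hᵀ + R = [212 258; 258 327]
K = P̄·Hᵀ·S⁻¹ = [-113/460 91/230; -39/115 16/115]
x' − x̄ = [-160/23, 60/23] = K·y
y = (KᵀK)⁻¹·Kᵀ·(x' − x̄) = [-20, -30]
z = y + H·x̄ = [-20, -30] + [21, 27] = [1, -3]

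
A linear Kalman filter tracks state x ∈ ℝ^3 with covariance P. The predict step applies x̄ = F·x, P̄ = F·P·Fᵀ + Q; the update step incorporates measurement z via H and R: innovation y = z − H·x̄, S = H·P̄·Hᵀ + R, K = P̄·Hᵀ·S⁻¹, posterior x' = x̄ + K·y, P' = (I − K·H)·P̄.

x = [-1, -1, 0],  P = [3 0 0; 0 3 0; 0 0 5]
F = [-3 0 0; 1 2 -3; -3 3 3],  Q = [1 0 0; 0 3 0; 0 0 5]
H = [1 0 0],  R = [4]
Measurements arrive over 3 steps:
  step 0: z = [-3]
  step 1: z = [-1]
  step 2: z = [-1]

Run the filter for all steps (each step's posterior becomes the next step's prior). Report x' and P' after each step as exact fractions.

step 0: x' = [-9/4, -21/16, -81/16], P' = [7/2 -9/8 27/8; -9/8 1935/32 -909/32; 27/8 -909/32 2599/32]
step 1: x' = [-11/73, 2721/584, -4311/292], P' = [260/73 213/73 90/73; 213/73 1490423/1168 -150537/584; 90/73 -150537/584 220871/292]
step 2: x' = [-2281/2705, 292837/5410, -641703/21640], P' = [9652/2705 -4992/2705 -1548/2705; -4992/2705 40596722/2705 17472477/10820; -1548/2705 17472477/10820 589206847/43280]

step 0: x̄ = F·x = [3, -3, 0]
step 0: P̄ = F·P·Fᵀ + Q = [28 -9 27; -9 63 -36; 27 -36 104]
step 0: y = z − H·x̄ = [-6]
step 0: S = H·P̄·Hᵀ + R = [32]
step 0: K = P̄·Hᵀ·S⁻¹ = [7/8; -9/32; 27/32]
step 0: x' = x̄ + K·y = [-9/4, -21/16, -81/16]
step 0: P' = (I − K·H)·P̄ = [7/2 -9/8 27/8; -9/8 1935/32 -909/32; 27/8 -909/32 2599/32]
step 1: x̄ = F·x = [27/4, 165/16, -99/8]
step 1: P̄ = F·P·Fᵀ + Q = [65/2 213/8 45/4; 213/8 41455/32 -3993/16; 45/4 -3993/16 6079/8]
step 1: y = z − H·x̄ = [-31/4]
step 1: S = H·P̄·Hᵀ + R = [73/2]
step 1: K = P̄·Hᵀ·S⁻¹ = [65/73; 213/292; 45/146]
step 1: x' = x̄ + K·y = [-11/73, 2721/584, -4311/292]
step 1: P' = (I − K·H)·P̄ = [260/73 213/73 90/73; 213/73 1490423/1168 -150537/584; 90/73 -150537/584 220871/292]
step 2: x̄ = F·x = [33/73, 7805/146, -17439/584]
step 2: P̄ = F·P·Fᵀ + Q = [2413/73 -1248/73 -387/73; -1248/73 1096162/73 472245/292; -387/73 472245/292 15901847/1168]
step 2: y = z − H·x̄ = [-106/73]
step 2: S = H·P̄·Hᵀ + R = [2705/73]
step 2: K = P̄·Hᵀ·S⁻¹ = [2413/2705; -1248/2705; -387/2705]
step 2: x' = x̄ + K·y = [-2281/2705, 292837/5410, -641703/21640]
step 2: P' = (I − K·H)·P̄ = [9652/2705 -4992/2705 -1548/2705; -4992/2705 40596722/2705 17472477/10820; -1548/2705 17472477/10820 589206847/43280]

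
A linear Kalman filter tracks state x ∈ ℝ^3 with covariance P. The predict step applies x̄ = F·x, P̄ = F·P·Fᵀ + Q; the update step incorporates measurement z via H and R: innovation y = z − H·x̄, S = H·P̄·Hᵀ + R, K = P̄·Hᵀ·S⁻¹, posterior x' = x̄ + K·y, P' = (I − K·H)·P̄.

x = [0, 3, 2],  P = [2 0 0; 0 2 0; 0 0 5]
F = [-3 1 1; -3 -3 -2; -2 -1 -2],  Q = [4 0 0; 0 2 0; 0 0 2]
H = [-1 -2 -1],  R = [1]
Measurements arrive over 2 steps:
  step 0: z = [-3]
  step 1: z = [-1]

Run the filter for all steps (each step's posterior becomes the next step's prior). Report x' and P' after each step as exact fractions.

step 0: x' = [3293/454, -533/227, 85/227], P' = [12077/454 -2120/227 -1782/227; -2120/227 998/227 202/227; -1782/227 202/227 1432/227]
step 1: x' = [6095959/684103, -1821322/684103, -1800343/684103], P' = [11985373/684103 -2985125/684103 -5689442/684103; -2985125/684103 1407667/684103 297516/684103; -5689442/684103 297516/684103 5196928/684103]

step 0: x̄ = F·x = [5, -13, -7]
step 0: P̄ = F·P·Fᵀ + Q = [29 2 0; 2 58 38; 0 38 32]
step 0: y = z − H·x̄ = [-31]
step 0: S = H·P̄·Hᵀ + R = [454]
step 0: K = P̄·Hᵀ·S⁻¹ = [-33/454; -78/227; -54/227]
step 0: x' = x̄ + K·y = [3293/454, -533/227, 85/227]
step 0: P' = (I − K·H)·P̄ = [12077/454 -2120/227 -1782/227; -2120/227 998/227 202/227; -1782/227 202/227 1432/227]
step 1: x̄ = F·x = [-10775/454, -7021/454, -2930/227]
step 1: P̄ = F·P·Fᵀ + Q = [163001/454 58825/454 22515/227; 58825/454 24781/454 9669/227; 22515/227 9669/227 9406/227]
step 1: y = z − H·x̄ = [-31131/454]
step 1: S = H·P̄·Hᵀ + R = [684103/454]
step 1: K = P̄·Hᵀ·S⁻¹ = [-325681/684103; -127725/684103; -102518/684103]
step 1: x' = x̄ + K·y = [6095959/684103, -1821322/684103, -1800343/684103]
step 1: P' = (I − K·H)·P̄ = [11985373/684103 -2985125/684103 -5689442/684103; -2985125/684103 1407667/684103 297516/684103; -5689442/684103 297516/684103 5196928/684103]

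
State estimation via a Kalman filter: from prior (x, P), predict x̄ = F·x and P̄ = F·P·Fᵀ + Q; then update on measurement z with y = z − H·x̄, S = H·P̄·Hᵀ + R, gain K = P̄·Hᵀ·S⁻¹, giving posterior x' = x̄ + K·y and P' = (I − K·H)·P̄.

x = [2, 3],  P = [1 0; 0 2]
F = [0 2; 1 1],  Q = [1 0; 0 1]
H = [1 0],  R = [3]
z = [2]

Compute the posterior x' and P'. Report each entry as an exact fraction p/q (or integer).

x̄ = F·x = [6, 5]
P̄ = F·P·Fᵀ + Q = [9 4; 4 4]
y = z − H·x̄ = [-4]
S = H·P̄·Hᵀ + R = [12]
K = P̄·Hᵀ·S⁻¹ = [3/4; 1/3]
x' = x̄ + K·y = [3, 11/3]
P' = (I − K·H)·P̄ = [9/4 1; 1 8/3]

x' = [3, 11/3]
P' = [9/4 1; 1 8/3]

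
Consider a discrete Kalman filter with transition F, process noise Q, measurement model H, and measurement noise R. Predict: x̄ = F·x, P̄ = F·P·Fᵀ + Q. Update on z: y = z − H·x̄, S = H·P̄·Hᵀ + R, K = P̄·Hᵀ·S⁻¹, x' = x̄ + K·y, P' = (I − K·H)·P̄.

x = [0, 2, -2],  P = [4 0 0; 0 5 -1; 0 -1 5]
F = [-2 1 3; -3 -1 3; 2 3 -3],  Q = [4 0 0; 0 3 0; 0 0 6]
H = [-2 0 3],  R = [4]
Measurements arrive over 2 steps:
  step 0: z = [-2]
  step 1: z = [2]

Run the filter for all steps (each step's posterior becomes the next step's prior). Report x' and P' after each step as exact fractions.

step 0: x' = [2424/1027, 104/79, 74/79], P' = [25400/1027 512/79 1288/79; 512/79 849/79 320/79; 1288/79 320/79 884/79]
step 1: x' = [-1247870/777551, -1708894/777551, -290586/777551], P' = [11170870/777551 -2686850/777551 7509752/777551; -2686850/777551 21167615/777551 -2000800/777551; 7509752/777551 -2000800/777551 5391924/777551]

step 0: x̄ = F·x = [-4, -8, 12]
step 0: P̄ = F·P·Fᵀ + Q = [64 64 -52; 64 95 -96; -52 -96 130]
step 0: y = z − H·x̄ = [-46]
step 0: S = H·P̄·Hᵀ + R = [2054]
step 0: K = P̄·Hᵀ·S⁻¹ = [-142/1027; -16/79; 19/79]
step 0: x' = x̄ + K·y = [2424/1027, 104/79, 74/79]
step 0: P' = (I − K·H)·P̄ = [25400/1027 512/79 1288/79; 512/79 849/79 320/79; 1288/79 320/79 884/79]
step 1: x̄ = F·x = [-610/1027, -5738/1027, 6018/1027]
step 1: P̄ = F·P·Fᵀ + Q = [17581/1027 -13025/1027 27347/1027; -13025/1027 59730/1027 -61075/1027; 27347/1027 -61075/1027 114587/1027]
step 1: y = z − H·x̄ = [-17220/1027]
step 1: S = H·P̄·Hᵀ + R = [777551/1027]
step 1: K = P̄·Hᵀ·S⁻¹ = [46879/777551; -157175/777551; 289067/777551]
step 1: x' = x̄ + K·y = [-1247870/777551, -1708894/777551, -290586/777551]
step 1: P' = (I − K·H)·P̄ = [11170870/777551 -2686850/777551 7509752/777551; -2686850/777551 21167615/777551 -2000800/777551; 7509752/777551 -2000800/777551 5391924/777551]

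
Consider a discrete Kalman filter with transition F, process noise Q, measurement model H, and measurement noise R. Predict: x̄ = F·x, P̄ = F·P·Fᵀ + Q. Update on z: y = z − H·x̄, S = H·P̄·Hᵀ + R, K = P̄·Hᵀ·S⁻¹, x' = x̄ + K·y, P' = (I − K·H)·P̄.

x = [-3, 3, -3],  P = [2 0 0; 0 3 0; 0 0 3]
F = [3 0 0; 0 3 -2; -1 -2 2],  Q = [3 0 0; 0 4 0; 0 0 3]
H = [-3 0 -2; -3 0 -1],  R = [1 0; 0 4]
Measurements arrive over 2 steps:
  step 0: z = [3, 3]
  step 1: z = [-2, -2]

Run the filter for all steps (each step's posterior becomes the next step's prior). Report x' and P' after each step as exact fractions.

step 0: x' = [-954/1255, 3813/1255, -2979/6275], P' = [393/251 558/251 -3099/1255; 558/251 3377/251 -4722/1255; -3099/1255 -4722/1255 25901/6275]
step 1: x' = [17228844/65434279, -11099991/65434279, 38935506/65434279], P' = [110952273/65434279 177649650/65434279 -176361543/65434279; 177649650/65434279 1059661537/65434279 -302501198/65434279; -176361543/65434279 -302501198/65434279 295668061/65434279]

step 0: x̄ = F·x = [-9, 15, -9]
step 0: P̄ = F·P·Fᵀ + Q = [21 0 -6; 0 43 -30; -6 -30 29]
step 0: y = z − H·x̄ = [-42, -33]
step 0: S = H·P̄·Hᵀ + R = [234 193; 193 186]
step 0: K = P̄·Hᵀ·S⁻¹ = [303/1255 -699/1255; 1074/1255 -912/1255; -5317/6275 5146/6275]
step 0: x' = x̄ + K·y = [-954/1255, 3813/1255, -2979/6275]
step 0: P' = (I − K·H)·P̄ = [393/251 558/251 -3099/1255; 558/251 3377/251 -4722/1255; -3099/1255 -4722/1255 25901/6275]
step 1: x̄ = F·x = [-2862/1255, 63153/6275, -39318/6275]
step 1: P̄ = F·P·Fᵀ + Q = [4290/251 43704/1255 -41229/1255; 43704/1255 1171849/6275 -919094/6275; -41229/1255 -919094/6275 776614/6275]
step 1: y = z − H·x̄ = [-134116/6275, -94798/6275]
step 1: S = H·P̄·Hᵀ + R = [1604241/6275 663173/6275; 663173/6275 530094/6275]
step 1: K = P̄·Hᵀ·S⁻¹ = [19866267/65434279 -39123819/65434279; 72053446/65434279 -57611938/65434279; -62251493/65434279 58354142/65434279]
step 1: x' = x̄ + K·y = [17228844/65434279, -11099991/65434279, 38935506/65434279]
step 1: P' = (I − K·H)·P̄ = [110952273/65434279 177649650/65434279 -176361543/65434279; 177649650/65434279 1059661537/65434279 -302501198/65434279; -176361543/65434279 -302501198/65434279 295668061/65434279]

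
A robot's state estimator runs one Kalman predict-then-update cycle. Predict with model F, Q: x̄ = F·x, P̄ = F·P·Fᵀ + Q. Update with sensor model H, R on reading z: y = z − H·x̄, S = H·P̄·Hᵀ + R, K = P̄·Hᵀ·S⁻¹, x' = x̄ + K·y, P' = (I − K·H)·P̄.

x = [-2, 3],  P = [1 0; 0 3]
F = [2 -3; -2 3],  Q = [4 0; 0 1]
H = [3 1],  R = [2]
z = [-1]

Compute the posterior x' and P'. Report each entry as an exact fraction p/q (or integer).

x' = [-269/163, 594/163]
P' = [229/163 -539/163; -539/163 1495/163]

x̄ = F·x = [-13, 13]
P̄ = F·P·Fᵀ + Q = [35 -31; -31 32]
y = z − H·x̄ = [25]
S = H·P̄·Hᵀ + R = [163]
K = P̄·Hᵀ·S⁻¹ = [74/163; -61/163]
x' = x̄ + K·y = [-269/163, 594/163]
P' = (I − K·H)·P̄ = [229/163 -539/163; -539/163 1495/163]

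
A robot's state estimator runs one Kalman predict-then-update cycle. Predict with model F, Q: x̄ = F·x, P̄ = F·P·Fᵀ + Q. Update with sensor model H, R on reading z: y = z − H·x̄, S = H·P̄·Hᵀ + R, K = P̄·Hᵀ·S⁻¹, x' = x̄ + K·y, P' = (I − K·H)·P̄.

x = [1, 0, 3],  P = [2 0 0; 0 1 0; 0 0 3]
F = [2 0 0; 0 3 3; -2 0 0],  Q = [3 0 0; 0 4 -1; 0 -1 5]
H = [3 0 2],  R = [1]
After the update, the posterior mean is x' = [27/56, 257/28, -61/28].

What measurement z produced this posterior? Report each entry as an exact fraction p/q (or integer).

z = [-3]

x̄ = F·x = [2, 9, -2]
P̄ = F·P·Fᵀ + Q = [11 0 -8; 0 40 -1; -8 -1 13]
S = H·P̄·Hᵀ + R = [56]
K = P̄·Hᵀ·S⁻¹ = [17/56; -1/28; 1/28]
x' − x̄ = [-85/56, 5/28, -5/28] = K·y
y = (KᵀK)⁻¹·Kᵀ·(x' − x̄) = [-5]
z = y + H·x̄ = [-5] + [2] = [-3]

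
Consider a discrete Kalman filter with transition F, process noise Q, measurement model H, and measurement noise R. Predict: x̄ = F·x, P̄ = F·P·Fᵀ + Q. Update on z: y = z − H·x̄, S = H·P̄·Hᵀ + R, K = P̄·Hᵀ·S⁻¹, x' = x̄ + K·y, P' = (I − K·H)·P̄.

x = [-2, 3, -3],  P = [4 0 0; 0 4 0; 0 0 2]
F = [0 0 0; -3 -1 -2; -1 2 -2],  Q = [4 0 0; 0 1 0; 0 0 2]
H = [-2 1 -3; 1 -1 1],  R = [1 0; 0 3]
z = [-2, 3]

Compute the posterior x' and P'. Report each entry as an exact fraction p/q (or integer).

x̄ = F·x = [0, 9, 14]
P̄ = F·P·Fᵀ + Q = [4 0 0; 0 49 12; 0 12 30]
y = z − H·x̄ = [31, -2]
S = H·P̄·Hᵀ + R = [264 -99; -99 62]
K = P̄·Hᵀ·S⁻¹ = [-100/6567 8/199; -2857/6567 -257/199; -1018/2189 -90/199]
x' = x̄ + K·y = [-3628/6567, -12502/6567, 1068/2189]
P' = (I − K·H)·P̄ = [24412/6567 11068/6567 -4184/2189; 11068/6567 45127/6567 2872/2189; -4184/2189 2872/2189 4086/2189]

x' = [-3628/6567, -12502/6567, 1068/2189]
P' = [24412/6567 11068/6567 -4184/2189; 11068/6567 45127/6567 2872/2189; -4184/2189 2872/2189 4086/2189]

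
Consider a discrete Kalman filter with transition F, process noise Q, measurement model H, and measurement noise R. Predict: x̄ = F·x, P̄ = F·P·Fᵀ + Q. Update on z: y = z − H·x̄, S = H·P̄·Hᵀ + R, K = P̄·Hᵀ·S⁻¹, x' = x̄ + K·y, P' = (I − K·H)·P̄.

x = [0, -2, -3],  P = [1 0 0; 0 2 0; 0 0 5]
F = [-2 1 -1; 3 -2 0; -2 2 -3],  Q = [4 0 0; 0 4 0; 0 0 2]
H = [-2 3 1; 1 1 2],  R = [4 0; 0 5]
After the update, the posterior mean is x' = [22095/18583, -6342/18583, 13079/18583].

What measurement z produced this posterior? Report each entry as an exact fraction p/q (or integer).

x̄ = F·x = [1, 4, 5]
P̄ = F·P·Fᵀ + Q = [15 -10 23; -10 21 -14; 23 -14 59]
S = H·P̄·Hᵀ + R = [256 -26; -26 293]
K = P̄·Hᵀ·S⁻¹ = [-9515/74332 6047/37166; 19775/74332 -1279/37166; -5195/74332 15879/37166]
x' − x̄ = [3512/18583, -80674/18583, -79836/18583] = K·y
y = (KᵀK)⁻¹·Kᵀ·(x' − x̄) = [-18, -13]
z = y + H·x̄ = [-18, -13] + [15, 15] = [-3, 2]

z = [-3, 2]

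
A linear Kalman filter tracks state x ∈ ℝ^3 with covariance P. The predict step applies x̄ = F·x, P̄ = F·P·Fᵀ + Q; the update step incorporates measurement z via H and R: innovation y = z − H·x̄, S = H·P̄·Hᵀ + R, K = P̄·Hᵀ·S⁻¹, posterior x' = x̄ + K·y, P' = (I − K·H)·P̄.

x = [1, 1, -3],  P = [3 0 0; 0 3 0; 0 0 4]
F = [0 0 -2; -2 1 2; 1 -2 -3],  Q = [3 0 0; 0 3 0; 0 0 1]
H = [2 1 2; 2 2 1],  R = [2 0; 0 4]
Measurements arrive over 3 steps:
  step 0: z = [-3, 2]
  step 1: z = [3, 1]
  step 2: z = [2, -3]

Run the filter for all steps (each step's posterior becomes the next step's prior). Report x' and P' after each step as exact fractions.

step 0: x' = [752/907, 1281/907, -2644/907], P' = [2408/907 -1562/907 -1442/907; -1562/907 2663/907 -172/907; -1442/907 -172/907 1992/907]
step 1: x' = [5947448/3436429, -4496997/3436429, 1735579/3436429], P' = [7067373/3436429 -3947832/3436429 -4370298/3436429; -3947832/3436429 8381856/3436429 -1836384/3436429; -4370298/3436429 -1836384/3436429 7060216/3436429]
step 2: x' = [-727164726/10060867877, -28638570794/10060867877, 25101262565/10060867877], P' = [20380115785/10060867877 -11628750922/10060867877 -12358404730/10060867877; -11628750922/10060867877 24573593434/10060867877 -5325540800/10060867877; -12358404730/10060867877 -5325540800/10060867877 20103951288/10060867877]

step 0: x̄ = F·x = [6, -7, 8]
step 0: P̄ = F·P·Fᵀ + Q = [19 -16 24; -16 34 -36; 24 -36 52]
step 0: y = z − H·x̄ = [-24, -4]
step 0: S = H·P̄·Hᵀ + R = [304 116; 116 92]
step 0: K = P̄·Hᵀ·S⁻¹ = [185/907 125/1814; -805/1814 1015/1814; 464/907 -309/907]
step 0: x' = x̄ + K·y = [752/907, 1281/907, -2644/907]
step 0: P' = (I − K·H)·P̄ = [2408/907 -1562/907 -1442/907; -1562/907 2663/907 -172/907; -1442/907 -172/907 1992/907]
step 1: x̄ = F·x = [5288/907, -5511/907, 6122/907]
step 1: P̄ = F·P·Fᵀ + Q = [10689/907 -13392/907 14148/907; -13392/907 40080/907 -40236/907; 14148/907 -40236/907 44731/907]
step 1: y = z − H·x̄ = [-14588/907, -4769/907]
step 1: S = H·P̄·Hᵀ + R = [162246/907 15734/907; 15734/907 39947/907]
step 1: K = P̄·Hᵀ·S⁻¹ = [723159/3436429 467196/3436429; -1593288/3436429 1757916/3436429; 1771726/3436429 -1338287/3436429]
step 1: x' = x̄ + K·y = [5947448/3436429, -4496997/3436429, 1735579/3436429]
step 1: P' = (I − K·H)·P̄ = [7067373/3436429 -3947832/3436429 -4370298/3436429; -3947832/3436429 8381856/3436429 -1836384/3436429; -4370298/3436429 -1836384/3436429 7060216/3436429]
step 2: x̄ = F·x = [-3471158/3436429, -12920735/3436429, 9734705/3436429]
step 2: P̄ = F·P·Fᵀ + Q = [38550151/3436429 -42049288/3436429 43756356/3436429; -42049288/3436429 118609675/3436429 -115106610/3436429; 43756356/3436429 -115106610/3436429 127549678/3436429]
step 2: y = z − H·x̄ = [7266499/3436429, 12739794/3436429]
step 2: S = H·P̄·Hᵀ + R = [511309105/3436429 81228668/3436429; 81228668/3436429 148139378/3436429]
step 2: K = P̄·Hᵀ·S⁻¹ = [2207335594/10060867877 1286081249/10060867877; -4667495005/10060867877 5141036056/10060867877; 5082776158/10060867877 -3815984943/10060867877]
step 2: x' = x̄ + K·y = [-727164726/10060867877, -28638570794/10060867877, 25101262565/10060867877]
step 2: P' = (I − K·H)·P̄ = [20380115785/10060867877 -11628750922/10060867877 -12358404730/10060867877; -11628750922/10060867877 24573593434/10060867877 -5325540800/10060867877; -12358404730/10060867877 -5325540800/10060867877 20103951288/10060867877]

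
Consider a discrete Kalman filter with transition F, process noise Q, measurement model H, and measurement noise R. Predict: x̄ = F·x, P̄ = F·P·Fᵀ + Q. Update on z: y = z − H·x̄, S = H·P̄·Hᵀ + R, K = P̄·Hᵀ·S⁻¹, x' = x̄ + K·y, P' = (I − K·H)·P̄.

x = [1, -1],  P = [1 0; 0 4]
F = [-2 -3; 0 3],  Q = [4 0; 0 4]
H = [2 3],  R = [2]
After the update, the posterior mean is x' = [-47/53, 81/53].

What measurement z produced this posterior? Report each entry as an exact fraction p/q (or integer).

z = [3]

x̄ = F·x = [1, -3]
P̄ = F·P·Fᵀ + Q = [44 -36; -36 40]
S = H·P̄·Hᵀ + R = [106]
K = P̄·Hᵀ·S⁻¹ = [-10/53; 24/53]
x' − x̄ = [-100/53, 240/53] = K·y
y = (KᵀK)⁻¹·Kᵀ·(x' − x̄) = [10]
z = y + H·x̄ = [10] + [-7] = [3]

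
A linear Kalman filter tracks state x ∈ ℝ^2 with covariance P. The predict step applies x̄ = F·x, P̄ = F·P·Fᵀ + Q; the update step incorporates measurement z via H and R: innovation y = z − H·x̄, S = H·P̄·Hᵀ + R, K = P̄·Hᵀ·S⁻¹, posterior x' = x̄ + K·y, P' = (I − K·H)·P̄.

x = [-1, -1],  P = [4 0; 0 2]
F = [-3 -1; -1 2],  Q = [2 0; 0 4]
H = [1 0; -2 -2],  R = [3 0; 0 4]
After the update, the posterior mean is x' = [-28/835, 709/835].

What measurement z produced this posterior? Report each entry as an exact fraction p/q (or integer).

x̄ = F·x = [4, -1]
P̄ = F·P·Fᵀ + Q = [40 8; 8 16]
S = H·P̄·Hᵀ + R = [43 -96; -96 292]
K = P̄·Hᵀ·S⁻¹ = [616/835 -72/835; -568/835 -324/835]
x' − x̄ = [-3368/835, 1544/835] = K·y
y = (KᵀK)⁻¹·Kᵀ·(x' − x̄) = [-5, 4]
z = y + H·x̄ = [-5, 4] + [4, -6] = [-1, -2]

z = [-1, -2]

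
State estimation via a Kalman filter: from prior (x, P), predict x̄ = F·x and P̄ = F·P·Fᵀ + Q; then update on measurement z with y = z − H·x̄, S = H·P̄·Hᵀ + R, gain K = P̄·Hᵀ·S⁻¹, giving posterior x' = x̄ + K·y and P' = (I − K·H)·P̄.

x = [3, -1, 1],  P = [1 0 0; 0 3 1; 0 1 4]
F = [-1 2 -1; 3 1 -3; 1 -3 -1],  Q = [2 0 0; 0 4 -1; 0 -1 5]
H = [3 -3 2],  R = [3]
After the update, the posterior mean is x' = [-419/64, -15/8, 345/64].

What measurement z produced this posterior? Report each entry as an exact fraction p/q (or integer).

z = [-3]

x̄ = F·x = [-6, 5, 5]
P̄ = F·P·Fᵀ + Q = [15 8 -14; 8 46 13; -14 13 43]
S = H·P̄·Hᵀ + R = [256]
K = P̄·Hᵀ·S⁻¹ = [-7/256; -11/32; 5/256]
x' − x̄ = [-35/64, -55/8, 25/64] = K·y
y = (KᵀK)⁻¹·Kᵀ·(x' − x̄) = [20]
z = y + H·x̄ = [20] + [-23] = [-3]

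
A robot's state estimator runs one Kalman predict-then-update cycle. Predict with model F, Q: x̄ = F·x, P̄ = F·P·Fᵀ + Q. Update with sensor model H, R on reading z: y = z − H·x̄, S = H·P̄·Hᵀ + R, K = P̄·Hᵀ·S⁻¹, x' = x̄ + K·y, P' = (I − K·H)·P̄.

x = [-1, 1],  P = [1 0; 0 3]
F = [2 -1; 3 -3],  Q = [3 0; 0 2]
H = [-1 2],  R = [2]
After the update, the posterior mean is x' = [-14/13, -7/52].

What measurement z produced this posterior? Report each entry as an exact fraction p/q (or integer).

x̄ = F·x = [-3, -6]
P̄ = F·P·Fᵀ + Q = [10 15; 15 38]
S = H·P̄·Hᵀ + R = [104]
K = P̄·Hᵀ·S⁻¹ = [5/26; 61/104]
x' − x̄ = [25/13, 305/52] = K·y
y = (KᵀK)⁻¹·Kᵀ·(x' − x̄) = [10]
z = y + H·x̄ = [10] + [-9] = [1]

z = [1]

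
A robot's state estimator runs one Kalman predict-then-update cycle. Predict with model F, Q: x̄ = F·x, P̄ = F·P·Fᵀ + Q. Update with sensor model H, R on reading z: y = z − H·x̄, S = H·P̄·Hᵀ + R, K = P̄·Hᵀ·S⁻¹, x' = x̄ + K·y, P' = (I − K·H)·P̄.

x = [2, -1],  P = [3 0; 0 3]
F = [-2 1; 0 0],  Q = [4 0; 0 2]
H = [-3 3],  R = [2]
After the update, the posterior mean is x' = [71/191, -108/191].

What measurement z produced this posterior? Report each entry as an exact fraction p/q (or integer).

x̄ = F·x = [-5, 0]
P̄ = F·P·Fᵀ + Q = [19 0; 0 2]
S = H·P̄·Hᵀ + R = [191]
K = P̄·Hᵀ·S⁻¹ = [-57/191; 6/191]
x' − x̄ = [1026/191, -108/191] = K·y
y = (KᵀK)⁻¹·Kᵀ·(x' − x̄) = [-18]
z = y + H·x̄ = [-18] + [15] = [-3]

z = [-3]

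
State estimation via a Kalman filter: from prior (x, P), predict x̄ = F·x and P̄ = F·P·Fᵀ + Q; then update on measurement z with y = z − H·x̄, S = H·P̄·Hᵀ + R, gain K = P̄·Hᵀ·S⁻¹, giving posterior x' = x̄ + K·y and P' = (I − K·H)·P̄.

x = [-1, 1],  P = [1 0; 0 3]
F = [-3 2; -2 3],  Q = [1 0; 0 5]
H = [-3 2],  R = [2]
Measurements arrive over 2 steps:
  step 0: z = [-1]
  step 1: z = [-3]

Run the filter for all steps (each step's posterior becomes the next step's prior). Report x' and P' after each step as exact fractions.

step 0: x' = [26/7, 5], P' = [227/14 24; 24 36]
step 1: x' = [-5105/6109, -16519/6109], P' = [17350/6109 25938/6109; 25938/6109 41817/6109]

step 0: x̄ = F·x = [5, 5]
step 0: P̄ = F·P·Fᵀ + Q = [22 24; 24 36]
step 0: y = z − H·x̄ = [4]
step 0: S = H·P̄·Hᵀ + R = [56]
step 0: K = P̄·Hᵀ·S⁻¹ = [-9/28; 0]
step 0: x' = x̄ + K·y = [26/7, 5]
step 0: P' = (I − K·H)·P̄ = [227/14 24; 24 36]
step 1: x̄ = F·x = [-8/7, 53/7]
step 1: P̄ = F·P·Fᵀ + Q = [41/14 9/7; 9/7 741/7]
step 1: y = z − H·x̄ = [-151/7]
step 1: S = H·P̄·Hᵀ + R = [6109/14]
step 1: K = P̄·Hᵀ·S⁻¹ = [-87/6109; 2910/6109]
step 1: x' = x̄ + K·y = [-5105/6109, -16519/6109]
step 1: P' = (I − K·H)·P̄ = [17350/6109 25938/6109; 25938/6109 41817/6109]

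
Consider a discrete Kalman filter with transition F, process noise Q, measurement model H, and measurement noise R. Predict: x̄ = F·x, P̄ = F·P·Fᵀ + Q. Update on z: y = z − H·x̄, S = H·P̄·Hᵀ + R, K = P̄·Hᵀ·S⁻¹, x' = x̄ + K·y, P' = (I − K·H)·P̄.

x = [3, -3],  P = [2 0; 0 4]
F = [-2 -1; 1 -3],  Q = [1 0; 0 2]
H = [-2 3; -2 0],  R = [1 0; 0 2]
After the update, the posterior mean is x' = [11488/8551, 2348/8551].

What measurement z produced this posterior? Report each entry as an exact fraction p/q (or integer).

x̄ = F·x = [-3, 12]
P̄ = F·P·Fᵀ + Q = [13 8; 8 40]
S = H·P̄·Hᵀ + R = [317 4; 4 54]
K = P̄·Hᵀ·S⁻¹ = [-2/8551 -4117/8551; 2840/8551 -2744/8551]
x' − x̄ = [37141/8551, -100264/8551] = K·y
y = (KᵀK)⁻¹·Kᵀ·(x' − x̄) = [-44, -9]
z = y + H·x̄ = [-44, -9] + [42, 6] = [-2, -3]

z = [-2, -3]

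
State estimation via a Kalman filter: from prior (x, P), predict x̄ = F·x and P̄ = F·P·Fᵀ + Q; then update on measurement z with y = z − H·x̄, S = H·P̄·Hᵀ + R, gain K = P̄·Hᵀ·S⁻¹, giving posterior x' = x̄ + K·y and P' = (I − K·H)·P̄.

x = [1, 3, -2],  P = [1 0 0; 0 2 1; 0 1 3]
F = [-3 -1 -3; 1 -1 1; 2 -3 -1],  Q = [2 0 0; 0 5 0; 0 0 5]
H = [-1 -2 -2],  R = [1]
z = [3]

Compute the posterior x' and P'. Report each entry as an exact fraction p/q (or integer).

x̄ = F·x = [0, -4, -5]
P̄ = F·P·Fᵀ + Q = [46 -8 19; -8 9 3; 19 3 36]
y = z − H·x̄ = [-15]
S = H·P̄·Hᵀ + R = [295]
K = P̄·Hᵀ·S⁻¹ = [-68/295; -16/295; -97/295]
x' = x̄ + K·y = [204/59, -188/59, -4/59]
P' = (I − K·H)·P̄ = [8946/295 -3448/295 -991/295; -3448/295 2399/295 -667/295; -991/295 -667/295 1211/295]

x' = [204/59, -188/59, -4/59]
P' = [8946/295 -3448/295 -991/295; -3448/295 2399/295 -667/295; -991/295 -667/295 1211/295]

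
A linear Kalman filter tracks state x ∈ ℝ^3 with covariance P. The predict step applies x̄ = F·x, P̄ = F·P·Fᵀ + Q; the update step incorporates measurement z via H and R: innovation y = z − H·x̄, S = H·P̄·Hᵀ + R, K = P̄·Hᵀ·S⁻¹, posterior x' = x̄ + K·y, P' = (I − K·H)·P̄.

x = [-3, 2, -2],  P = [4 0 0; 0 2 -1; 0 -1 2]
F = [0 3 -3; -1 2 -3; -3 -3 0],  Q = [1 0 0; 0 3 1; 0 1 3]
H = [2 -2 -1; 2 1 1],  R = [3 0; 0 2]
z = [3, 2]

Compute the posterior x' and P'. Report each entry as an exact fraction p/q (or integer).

x̄ = F·x = [12, 13, 3]
P̄ = F·P·Fᵀ + Q = [55 45 -27; 45 45 -8; -27 -8 57]
y = z − H·x̄ = [8, -38]
S = H·P̄·Hᵀ + R = [176 7; 7 380]
K = P̄·Hᵀ·S⁻¹ = [16964/66831 22199/66831; 717/22277 7432/22277; -36065/66831 -215/66831]
x' = x̄ + K·y = [31374/22277, 12921/22277, -26619/22277]
P' = (I − K·H)·P̄ = [36925/66831 17470/22277 -81862/66831; 17470/22277 52865/22277 -72941/22277; -81862/66831 -72941/22277 382117/66831]

x' = [31374/22277, 12921/22277, -26619/22277]
P' = [36925/66831 17470/22277 -81862/66831; 17470/22277 52865/22277 -72941/22277; -81862/66831 -72941/22277 382117/66831]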